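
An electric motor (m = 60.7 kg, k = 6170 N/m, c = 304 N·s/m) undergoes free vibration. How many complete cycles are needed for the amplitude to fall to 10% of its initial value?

2 cycles

ζ = c/(2√(km)) = 304/(2√(6170 × 60.7)) = 304/1224 = 0.2484.
Logarithmic decrement δ = 2πζ/√(1 − ζ²) = 2π × 0.2484/√(1 − 0.0617) = 1.611.
x_n/x₀ = e^(−nδ) ≤ 0.1; take ln: n ≥ ln(1/0.1)/δ = 2.303/1.611 = 1.429.
So 2 complete cycles are required.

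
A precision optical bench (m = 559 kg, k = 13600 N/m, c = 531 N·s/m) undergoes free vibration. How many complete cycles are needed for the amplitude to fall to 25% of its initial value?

ζ = c/(2√(km)) = 531/(2√(13600 × 559)) = 531/5514 = 0.09629.
Logarithmic decrement δ = 2πζ/√(1 − ζ²) = 2π × 0.09629/√(1 − 0.00927) = 0.6078.
x_n/x₀ = e^(−nδ) ≤ 0.25; take ln: n ≥ ln(1/0.25)/δ = 1.386/0.6078 = 2.281.
So 3 complete cycles are required.

3 cycles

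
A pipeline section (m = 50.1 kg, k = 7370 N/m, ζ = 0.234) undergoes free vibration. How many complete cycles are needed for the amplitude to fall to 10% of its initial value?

Logarithmic decrement δ = 2πζ/√(1 − ζ²) = 2π × 0.2340/√(1 − 0.0548) = 1.512.
x_n/x₀ = e^(−nδ) ≤ 0.1; take ln: n ≥ ln(1/0.1)/δ = 2.303/1.512 = 1.523.
So 2 complete cycles are required.

2 cycles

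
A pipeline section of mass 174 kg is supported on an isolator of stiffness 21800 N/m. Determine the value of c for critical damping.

c_c = 2√(k·m) = 2√(21800 × 174) = 2 × 1948 = 3895 N·s/m.

3900 N·s/m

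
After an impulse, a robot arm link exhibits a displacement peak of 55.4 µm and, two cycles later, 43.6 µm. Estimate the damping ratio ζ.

Logarithmic decrement δ = (1/n)·ln(x₀/x_n) = (1/2)·ln(55.4/43.6) = (1/2)·ln(1.271) = 0.1198.
ζ = δ/√(4π² + δ²) = 0.1198/√(39.48 + 0.0143) = 0.1198/6.284 = 0.01906.

0.0191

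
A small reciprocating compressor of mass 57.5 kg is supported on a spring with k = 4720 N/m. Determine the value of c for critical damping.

1040 N·s/m

c_c = 2√(k·m) = 2√(4720 × 57.5) = 2 × 521.0 = 1042 N·s/m.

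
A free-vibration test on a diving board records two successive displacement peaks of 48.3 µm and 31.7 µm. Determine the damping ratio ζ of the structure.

0.0669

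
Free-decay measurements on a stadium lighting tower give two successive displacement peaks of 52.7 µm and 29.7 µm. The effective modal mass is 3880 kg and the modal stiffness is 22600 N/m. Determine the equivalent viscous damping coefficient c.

Logarithmic decrement δ = (1/n)·ln(x₀/x_n) = (1/1)·ln(52.7/29.7) = (1/1)·ln(1.774) = 0.5735.
ζ = δ/√(4π² + δ²) = 0.5735/√(39.48 + 0.329) = 0.5735/6.309 = 0.09089.
c = ζ · 2√(km) = 0.09089 × 2√(22600 × 3880) = 0.09089 × 18730 = 1702 N·s/m.

1700 N·s/m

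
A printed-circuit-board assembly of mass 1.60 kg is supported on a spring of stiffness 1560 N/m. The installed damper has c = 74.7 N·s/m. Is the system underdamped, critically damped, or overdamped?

underdamped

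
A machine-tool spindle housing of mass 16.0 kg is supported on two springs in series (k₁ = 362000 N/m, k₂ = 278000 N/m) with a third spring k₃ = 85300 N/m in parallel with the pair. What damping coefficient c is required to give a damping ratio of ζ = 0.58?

Series pair: k_s = k₁k₂/(k₁+k₂) = (362000)(278000)/(362000 + 278000) = 157200 N/m. In parallel with k₃: k_eq = 157200 + 85300 = 242500 N/m.
c_c = 2√(k_eq·m) = 2√(242500 × 16.0) = 3940 N·s/m.
c = ζ·c_c = 0.58 × 3940 = 2285 N·s/m.

2290 N·s/m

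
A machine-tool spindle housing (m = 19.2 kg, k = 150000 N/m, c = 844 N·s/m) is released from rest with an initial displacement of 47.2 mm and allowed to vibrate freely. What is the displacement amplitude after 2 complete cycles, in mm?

ζ = c/(2√(km)) = 844/(2√(150000 × 19.2)) = 844/3394 = 0.2487.
Logarithmic decrement δ = 2πζ/√(1 − ζ²) = 2π × 0.2487/√(1 − 0.0618) = 1.613.
After n cycles, x_n/x₀ = e^(−nδ), so x_2 = 47.2 × e^(−2 × 1.613) = 47.2 × 0.03971 = 1.874 mm.

1.87 mm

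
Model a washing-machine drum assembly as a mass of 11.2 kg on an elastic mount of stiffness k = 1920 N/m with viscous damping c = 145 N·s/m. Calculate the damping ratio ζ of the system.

ω_n = √(k/m) = √(1920/11.2) = 13.09 rad/s.
Critical damping c_c = 2√(k·m) = 2√(1920 × 11.2) = 293.3 N·s/m, so ζ = c/c_c = 145/293.3 = 0.4944.

0.494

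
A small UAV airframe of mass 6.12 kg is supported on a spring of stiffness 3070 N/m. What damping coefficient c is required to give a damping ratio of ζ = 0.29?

c_c = 2√(k·m) = 2√(3070 × 6.12) = 274.1 N·s/m.
c = ζ·c_c = 0.29 × 274.1 = 79.50 N·s/m.

79.5 N·s/m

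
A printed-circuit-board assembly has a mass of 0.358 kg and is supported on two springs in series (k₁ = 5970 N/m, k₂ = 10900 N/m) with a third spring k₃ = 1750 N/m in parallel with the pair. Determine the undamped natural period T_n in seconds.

Series pair: k_s = k₁k₂/(k₁+k₂) = (5970)(10900)/(5970 + 10900) = 3857 N/m. In parallel with k₃: k_eq = 3857 + 1750 = 5607 N/m.
ω_n = √(k_eq/m) = √(5607/0.358) = √15660 = 125.2 rad/s.
T_n = 2π/ω_n = 6.283/125.2 = 0.05020 s.

0.0502 s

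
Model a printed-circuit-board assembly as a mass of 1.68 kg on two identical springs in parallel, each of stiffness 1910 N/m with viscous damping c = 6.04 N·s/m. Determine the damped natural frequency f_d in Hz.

7.58 Hz

Parallel springs add: k_eq = 2 × 1910 = 3820 N/m.
ω_n = √(k_eq/m) = √(3820/1.68) = 47.68 rad/s.
Critical damping c_c = 2√(k_eq·m) = 2√(3820 × 1.68) = 160.2 N·s/m, so ζ = c/c_c = 6.04/160.2 = 0.03770.
ω_d = ω_n√(1 − ζ²) = 47.68 × √(1 − 0.00142) = 47.65 rad/s.
f_d = ω_d/(2π) = 7.584 Hz.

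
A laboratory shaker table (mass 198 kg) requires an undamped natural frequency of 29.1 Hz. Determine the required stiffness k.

6620000 N/m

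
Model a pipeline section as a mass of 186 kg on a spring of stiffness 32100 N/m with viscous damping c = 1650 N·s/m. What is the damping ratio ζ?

0.338

ω_n = √(k/m) = √(32100/186) = 13.14 rad/s.
Critical damping c_c = 2√(k·m) = 2√(32100 × 186) = 4887 N·s/m, so ζ = c/c_c = 1650/4887 = 0.3376.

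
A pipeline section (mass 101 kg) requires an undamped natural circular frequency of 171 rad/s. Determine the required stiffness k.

2950000 N/m

k = m·ω_n² = 101 × 171.0² = 101 × 29240 = 2953000 N/m.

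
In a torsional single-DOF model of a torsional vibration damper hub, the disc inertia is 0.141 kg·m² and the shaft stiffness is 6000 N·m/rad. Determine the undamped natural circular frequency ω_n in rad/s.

206 rad/s

ω_n = √(k_t/J) = √(6000/0.141) = √42550 = 206.3 rad/s.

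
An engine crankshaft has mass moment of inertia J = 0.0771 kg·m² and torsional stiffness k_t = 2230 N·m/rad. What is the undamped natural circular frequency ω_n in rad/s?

170 rad/s

ω_n = √(k_t/J) = √(2230/0.0771) = √28920 = 170.1 rad/s.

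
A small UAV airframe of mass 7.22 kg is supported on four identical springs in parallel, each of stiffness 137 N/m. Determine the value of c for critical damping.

Parallel springs add: k_eq = 4 × 137 = 548.0 N/m.
c_c = 2√(k_eq·m) = 2√(548.0 × 7.22) = 2 × 62.90 = 125.8 N·s/m.

126 N·s/m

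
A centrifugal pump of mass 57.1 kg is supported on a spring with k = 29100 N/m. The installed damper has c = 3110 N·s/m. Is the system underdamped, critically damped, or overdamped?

c_c = 2√(k·m) = 2578 N·s/m; ζ = c/c_c = 3110/2578 = 1.21.
Since ζ > 1 the system is overdamped.

overdamped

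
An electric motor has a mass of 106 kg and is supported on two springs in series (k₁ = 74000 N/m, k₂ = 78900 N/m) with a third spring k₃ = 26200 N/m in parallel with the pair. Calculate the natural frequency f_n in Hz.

3.92 Hz

Series pair: k_s = k₁k₂/(k₁+k₂) = (74000)(78900)/(74000 + 78900) = 38190 N/m. In parallel with k₃: k_eq = 38190 + 26200 = 64390 N/m.
ω_n = √(k_eq/m) = √(64390/106) = √607.4 = 24.65 rad/s.
f_n = ω_n/(2π) = 24.65/6.283 = 3.922 Hz.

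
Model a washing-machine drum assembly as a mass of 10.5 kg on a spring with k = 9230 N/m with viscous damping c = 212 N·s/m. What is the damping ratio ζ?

0.340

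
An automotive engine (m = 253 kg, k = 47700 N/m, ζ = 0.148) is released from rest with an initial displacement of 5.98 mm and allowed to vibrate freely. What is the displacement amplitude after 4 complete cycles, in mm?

Logarithmic decrement δ = 2πζ/√(1 − ζ²) = 2π × 0.1480/√(1 − 0.0219) = 0.9403.
After n cycles, x_n/x₀ = e^(−nδ), so x_4 = 5.98 × e^(−4 × 0.9403) = 5.98 × 0.02326 = 0.1391 mm.

0.139 mm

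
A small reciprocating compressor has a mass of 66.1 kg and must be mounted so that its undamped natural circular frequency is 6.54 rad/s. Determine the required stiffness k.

k = m·ω_n² = 66.1 × 6.540² = 66.1 × 42.77 = 2827 N/m.

2830 N/m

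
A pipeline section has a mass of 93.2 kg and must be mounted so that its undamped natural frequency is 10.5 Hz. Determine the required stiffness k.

406000 N/m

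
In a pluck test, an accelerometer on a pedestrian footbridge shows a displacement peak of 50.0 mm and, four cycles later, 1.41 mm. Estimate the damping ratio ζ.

Logarithmic decrement δ = (1/n)·ln(x₀/x_n) = (1/4)·ln(50.0/1.41) = (1/4)·ln(35.46) = 0.8921.
ζ = δ/√(4π² + δ²) = 0.8921/√(39.48 + 0.796) = 0.8921/6.346 = 0.1406.

0.141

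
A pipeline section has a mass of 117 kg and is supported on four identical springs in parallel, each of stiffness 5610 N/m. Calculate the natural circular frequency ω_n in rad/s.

Parallel springs add: k_eq = 4 × 5610 = 22440 N/m.
ω_n = √(k_eq/m) = √(22440/117) = √191.8 = 13.85 rad/s.

13.8 rad/s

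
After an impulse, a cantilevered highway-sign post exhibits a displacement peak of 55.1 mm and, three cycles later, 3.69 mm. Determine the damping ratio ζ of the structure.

Logarithmic decrement δ = (1/n)·ln(x₀/x_n) = (1/3)·ln(55.1/3.69) = (1/3)·ln(14.93) = 0.9012.
ζ = δ/√(4π² + δ²) = 0.9012/√(39.48 + 0.812) = 0.9012/6.347 = 0.1420.

0.142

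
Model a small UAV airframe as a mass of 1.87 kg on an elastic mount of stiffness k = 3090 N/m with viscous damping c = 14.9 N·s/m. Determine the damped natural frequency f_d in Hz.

6.44 Hz

ω_n = √(k/m) = √(3090/1.87) = 40.65 rad/s.
Critical damping c_c = 2√(k·m) = 2√(3090 × 1.87) = 152.0 N·s/m, so ζ = c/c_c = 14.9/152.0 = 0.09801.
ω_d = ω_n√(1 − ζ²) = 40.65 × √(1 − 0.00961) = 40.45 rad/s.
f_d = ω_d/(2π) = 6.438 Hz.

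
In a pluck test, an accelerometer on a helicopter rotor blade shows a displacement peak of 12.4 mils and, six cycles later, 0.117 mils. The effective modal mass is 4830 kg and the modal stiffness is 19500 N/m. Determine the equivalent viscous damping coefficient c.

Logarithmic decrement δ = (1/n)·ln(x₀/x_n) = (1/6)·ln(12.4/0.117) = (1/6)·ln(106.0) = 0.7772.
ζ = δ/√(4π² + δ²) = 0.7772/√(39.48 + 0.604) = 0.7772/6.331 = 0.1228.
c = ζ · 2√(km) = 0.1228 × 2√(19500 × 4830) = 0.1228 × 19410 = 2383 N·s/m.

2380 N·s/m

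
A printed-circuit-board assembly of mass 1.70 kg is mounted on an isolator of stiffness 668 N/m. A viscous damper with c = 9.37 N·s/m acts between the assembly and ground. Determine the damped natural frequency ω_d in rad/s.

19.6 rad/s

ω_n = √(k/m) = √(668.0/1.70) = 19.82 rad/s.
Critical damping c_c = 2√(k·m) = 2√(668.0 × 1.70) = 67.40 N·s/m, so ζ = c/c_c = 9.37/67.40 = 0.1390.
ω_d = ω_n√(1 − ζ²) = 19.82 × √(1 − 0.0193) = 19.63 rad/s.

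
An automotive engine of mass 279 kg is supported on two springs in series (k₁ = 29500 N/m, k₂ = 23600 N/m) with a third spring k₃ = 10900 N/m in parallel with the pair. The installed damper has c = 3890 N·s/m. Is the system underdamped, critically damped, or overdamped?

underdamped

Series pair: k_s = k₁k₂/(k₁+k₂) = (29500)(23600)/(29500 + 23600) = 13110 N/m. In parallel with k₃: k_eq = 13110 + 10900 = 24010 N/m.
c_c = 2√(k_eq·m) = 5177 N·s/m; ζ = c/c_c = 3890/5177 = 0.751.
Since ζ < 1 the system is underdamped.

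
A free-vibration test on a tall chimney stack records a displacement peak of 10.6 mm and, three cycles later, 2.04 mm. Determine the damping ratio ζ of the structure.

0.0871

Logarithmic decrement δ = (1/n)·ln(x₀/x_n) = (1/3)·ln(10.6/2.04) = (1/3)·ln(5.196) = 0.5493.
ζ = δ/√(4π² + δ²) = 0.5493/√(39.48 + 0.302) = 0.5493/6.307 = 0.08709.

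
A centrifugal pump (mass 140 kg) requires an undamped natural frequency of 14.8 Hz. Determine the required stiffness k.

ω_n = 2πf_n = 2π × 14.8 = 92.99 rad/s.
k = m·ω_n² = 140 × 92.99² = 140 × 8647 = 1211000 N/m.

1210000 N/m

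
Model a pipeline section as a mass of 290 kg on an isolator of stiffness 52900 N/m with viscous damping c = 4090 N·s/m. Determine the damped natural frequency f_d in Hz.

1.83 Hz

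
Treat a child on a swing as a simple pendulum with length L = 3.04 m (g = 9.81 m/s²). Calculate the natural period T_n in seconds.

For a simple pendulum ω_n = √(g/L) = √(9.81/3.04) = √3.227 = 1.796 rad/s.
T_n = 2π/ω_n = 6.283/1.796 = 3.498 s.

3.50 s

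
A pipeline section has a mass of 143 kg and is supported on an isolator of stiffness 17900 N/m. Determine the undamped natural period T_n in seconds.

0.562 s

ω_n = √(k/m) = √(17900/143) = √125.2 = 11.19 rad/s.
T_n = 2π/ω_n = 6.283/11.19 = 0.5616 s.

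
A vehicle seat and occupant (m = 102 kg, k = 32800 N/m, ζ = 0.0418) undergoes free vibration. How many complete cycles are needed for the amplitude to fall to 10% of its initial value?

9 cycles

Logarithmic decrement δ = 2πζ/√(1 − ζ²) = 2π × 0.04180/√(1 − 0.00175) = 0.2629.
x_n/x₀ = e^(−nδ) ≤ 0.1; take ln: n ≥ ln(1/0.1)/δ = 2.303/0.2629 = 8.760.
So 9 complete cycles are required.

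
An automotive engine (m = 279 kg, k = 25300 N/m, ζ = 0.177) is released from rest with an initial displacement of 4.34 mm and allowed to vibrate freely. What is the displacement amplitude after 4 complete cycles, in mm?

0.0473 mm

Logarithmic decrement δ = 2πζ/√(1 − ζ²) = 2π × 0.1770/√(1 − 0.0313) = 1.130.
After n cycles, x_n/x₀ = e^(−nδ), so x_4 = 4.34 × e^(−4 × 1.130) = 4.34 × 0.01089 = 0.04726 mm.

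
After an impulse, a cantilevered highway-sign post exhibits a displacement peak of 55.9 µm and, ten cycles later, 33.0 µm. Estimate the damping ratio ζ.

0.00839

Logarithmic decrement δ = (1/n)·ln(x₀/x_n) = (1/10)·ln(55.9/33.0) = (1/10)·ln(1.694) = 0.05271.
ζ = δ/√(4π² + δ²) = 0.05271/√(39.48 + 0.00278) = 0.05271/6.283 = 0.008388.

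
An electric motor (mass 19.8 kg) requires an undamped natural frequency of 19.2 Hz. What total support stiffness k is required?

288000 N/m

ω_n = 2πf_n = 2π × 19.2 = 120.6 rad/s.
k = m·ω_n² = 19.8 × 120.6² = 19.8 × 14550 = 288200 N/m.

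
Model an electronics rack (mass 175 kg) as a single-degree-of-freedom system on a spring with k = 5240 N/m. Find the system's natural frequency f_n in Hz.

0.871 Hz

ω_n = √(k/m) = √(5240/175) = √29.94 = 5.472 rad/s.
f_n = ω_n/(2π) = 5.472/6.283 = 0.8709 Hz.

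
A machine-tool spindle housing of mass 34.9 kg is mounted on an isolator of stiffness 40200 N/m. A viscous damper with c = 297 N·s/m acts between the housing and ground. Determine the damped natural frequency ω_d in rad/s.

33.7 rad/s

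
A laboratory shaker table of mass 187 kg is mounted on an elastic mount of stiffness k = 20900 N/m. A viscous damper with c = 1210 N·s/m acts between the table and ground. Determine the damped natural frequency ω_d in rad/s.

10.1 rad/s

ω_n = √(k/m) = √(20900/187) = 10.57 rad/s.
Critical damping c_c = 2√(k·m) = 2√(20900 × 187) = 3954 N·s/m, so ζ = c/c_c = 1210/3954 = 0.3060.
ω_d = ω_n√(1 − ζ²) = 10.57 × √(1 − 0.0937) = 10.06 rad/s.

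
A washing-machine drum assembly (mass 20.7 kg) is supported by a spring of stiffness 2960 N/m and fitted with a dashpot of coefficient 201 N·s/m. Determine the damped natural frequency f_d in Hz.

1.74 Hz

ω_n = √(k/m) = √(2960/20.7) = 11.96 rad/s.
Critical damping c_c = 2√(k·m) = 2√(2960 × 20.7) = 495.1 N·s/m, so ζ = c/c_c = 201/495.1 = 0.4060.
ω_d = ω_n√(1 − ζ²) = 11.96 × √(1 − 0.165) = 10.93 rad/s.
f_d = ω_d/(2π) = 1.739 Hz.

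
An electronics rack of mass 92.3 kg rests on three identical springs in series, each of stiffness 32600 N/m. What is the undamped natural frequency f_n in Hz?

Series springs: 1/k_eq = 3/32600, so k_eq = 32600/3 = 10870 N/m.
ω_n = √(k_eq/m) = √(10870/92.3) = √117.7 = 10.85 rad/s.
f_n = ω_n/(2π) = 10.85/6.283 = 1.727 Hz.

1.73 Hz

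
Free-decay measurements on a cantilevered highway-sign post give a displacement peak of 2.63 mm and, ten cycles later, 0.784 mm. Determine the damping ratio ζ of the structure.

Logarithmic decrement δ = (1/n)·ln(x₀/x_n) = (1/10)·ln(2.63/0.784) = (1/10)·ln(3.355) = 0.1210.
ζ = δ/√(4π² + δ²) = 0.1210/√(39.48 + 0.0146) = 0.1210/6.284 = 0.01926.

0.0193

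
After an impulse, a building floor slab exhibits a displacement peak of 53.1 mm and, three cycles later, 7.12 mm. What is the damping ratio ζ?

Logarithmic decrement δ = (1/n)·ln(x₀/x_n) = (1/3)·ln(53.1/7.12) = (1/3)·ln(7.458) = 0.6698.
ζ = δ/√(4π² + δ²) = 0.6698/√(39.48 + 0.449) = 0.6698/6.319 = 0.1060.

0.106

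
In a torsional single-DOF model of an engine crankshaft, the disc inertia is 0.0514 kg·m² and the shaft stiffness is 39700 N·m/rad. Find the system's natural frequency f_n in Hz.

140 Hz

ω_n = √(k_t/J) = √(39700/0.0514) = √772400 = 878.8 rad/s.
f_n = ω_n/(2π) = 878.8/6.283 = 139.9 Hz.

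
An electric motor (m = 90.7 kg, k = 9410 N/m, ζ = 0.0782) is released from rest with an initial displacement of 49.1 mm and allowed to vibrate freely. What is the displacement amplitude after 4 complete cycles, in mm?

6.84 mm

Logarithmic decrement δ = 2πζ/√(1 − ζ²) = 2π × 0.07820/√(1 − 0.00612) = 0.4929.
After n cycles, x_n/x₀ = e^(−nδ), so x_4 = 49.1 × e^(−4 × 0.4929) = 49.1 × 0.1393 = 6.838 mm.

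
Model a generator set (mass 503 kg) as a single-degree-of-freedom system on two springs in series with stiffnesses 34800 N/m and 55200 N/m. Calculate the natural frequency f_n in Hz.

1.04 Hz

Series springs: 1/k_eq = 1/34800 + 1/55200 = 4.685×10^-5, so k_eq = 21340 N/m.
ω_n = √(k_eq/m) = √(21340/503) = √42.43 = 6.514 rad/s.
f_n = ω_n/(2π) = 6.514/6.283 = 1.037 Hz.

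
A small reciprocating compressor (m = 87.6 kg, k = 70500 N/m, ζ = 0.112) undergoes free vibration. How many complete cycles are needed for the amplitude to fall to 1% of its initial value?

Logarithmic decrement δ = 2πζ/√(1 − ζ²) = 2π × 0.1120/√(1 − 0.0125) = 0.7082.
x_n/x₀ = e^(−nδ) ≤ 0.01; take ln: n ≥ ln(1/0.01)/δ = 4.605/0.7082 = 6.503.
So 7 complete cycles are required.

7 cycles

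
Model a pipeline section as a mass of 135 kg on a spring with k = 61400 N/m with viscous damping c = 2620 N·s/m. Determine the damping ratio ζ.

ω_n = √(k/m) = √(61400/135) = 21.33 rad/s.
Critical damping c_c = 2√(k·m) = 2√(61400 × 135) = 5758 N·s/m, so ζ = c/c_c = 2620/5758 = 0.4550.

0.455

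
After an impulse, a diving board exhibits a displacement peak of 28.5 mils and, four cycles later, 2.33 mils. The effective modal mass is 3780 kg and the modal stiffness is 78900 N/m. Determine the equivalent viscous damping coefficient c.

Logarithmic decrement δ = (1/n)·ln(x₀/x_n) = (1/4)·ln(28.5/2.33) = (1/4)·ln(12.23) = 0.6260.
ζ = δ/√(4π² + δ²) = 0.6260/√(39.48 + 0.392) = 0.6260/6.314 = 0.09914.
c = ζ · 2√(km) = 0.09914 × 2√(78900 × 3780) = 0.09914 × 34540 = 3424 N·s/m.

3420 N·s/m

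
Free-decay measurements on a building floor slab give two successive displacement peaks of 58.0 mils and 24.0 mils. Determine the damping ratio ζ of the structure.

Logarithmic decrement δ = (1/n)·ln(x₀/x_n) = (1/1)·ln(58.0/24.0) = (1/1)·ln(2.417) = 0.8824.
ζ = δ/√(4π² + δ²) = 0.8824/√(39.48 + 0.779) = 0.8824/6.345 = 0.1391.

0.139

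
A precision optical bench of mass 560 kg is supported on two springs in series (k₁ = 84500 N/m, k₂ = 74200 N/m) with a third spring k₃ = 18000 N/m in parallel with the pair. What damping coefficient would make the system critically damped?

11300 N·s/m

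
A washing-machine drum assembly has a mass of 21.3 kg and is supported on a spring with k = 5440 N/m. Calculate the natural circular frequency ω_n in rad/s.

16.0 rad/s

ω_n = √(k/m) = √(5440/21.3) = √255.4 = 15.98 rad/s.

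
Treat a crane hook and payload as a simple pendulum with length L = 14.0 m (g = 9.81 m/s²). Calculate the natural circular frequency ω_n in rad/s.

0.837 rad/s

For a simple pendulum ω_n = √(g/L) = √(9.81/14.0) = √0.7007 = 0.8371 rad/s.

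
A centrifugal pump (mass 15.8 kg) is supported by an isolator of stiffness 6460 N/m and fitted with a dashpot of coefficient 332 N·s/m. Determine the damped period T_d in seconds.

ω_n = √(k/m) = √(6460/15.8) = 20.22 rad/s.
Critical damping c_c = 2√(k·m) = 2√(6460 × 15.8) = 639.0 N·s/m, so ζ = c/c_c = 332/639.0 = 0.5196.
ω_d = ω_n√(1 − ζ²) = 20.22 × √(1 − 0.270) = 17.28 rad/s.
T_d = 2π/ω_d = 0.3637 s.

0.364 s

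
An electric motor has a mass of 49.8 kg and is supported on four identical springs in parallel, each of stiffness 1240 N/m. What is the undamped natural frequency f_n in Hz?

1.59 Hz

Parallel springs add: k_eq = 4 × 1240 = 4960 N/m.
ω_n = √(k_eq/m) = √(4960/49.8) = √99.60 = 9.980 rad/s.
f_n = ω_n/(2π) = 9.980/6.283 = 1.588 Hz.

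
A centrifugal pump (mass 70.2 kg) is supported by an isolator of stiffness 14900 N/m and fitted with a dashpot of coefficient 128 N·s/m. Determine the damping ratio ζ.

ω_n = √(k/m) = √(14900/70.2) = 14.57 rad/s.
Critical damping c_c = 2√(k·m) = 2√(14900 × 70.2) = 2045 N·s/m, so ζ = c/c_c = 128/2045 = 0.06258.

0.0626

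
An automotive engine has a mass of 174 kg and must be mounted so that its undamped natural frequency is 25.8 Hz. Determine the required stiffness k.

ω_n = 2πf_n = 2π × 25.8 = 162.1 rad/s.
k = m·ω_n² = 174 × 162.1² = 174 × 26280 = 4572000 N/m.

4570000 N/m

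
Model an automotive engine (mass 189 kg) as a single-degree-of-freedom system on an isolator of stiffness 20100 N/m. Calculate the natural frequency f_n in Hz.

1.64 Hz

ω_n = √(k/m) = √(20100/189) = √106.3 = 10.31 rad/s.
f_n = ω_n/(2π) = 10.31/6.283 = 1.641 Hz.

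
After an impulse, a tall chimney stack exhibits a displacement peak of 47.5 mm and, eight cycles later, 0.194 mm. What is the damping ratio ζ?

Logarithmic decrement δ = (1/n)·ln(x₀/x_n) = (1/8)·ln(47.5/0.194) = (1/8)·ln(244.8) = 0.6876.
ζ = δ/√(4π² + δ²) = 0.6876/√(39.48 + 0.473) = 0.6876/6.321 = 0.1088.

0.109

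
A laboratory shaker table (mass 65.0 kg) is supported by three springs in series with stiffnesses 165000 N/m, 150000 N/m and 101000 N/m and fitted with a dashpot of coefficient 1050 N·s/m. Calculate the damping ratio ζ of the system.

0.310

Series springs: 1/k_eq = 1/165000 + 1/150000 + 1/101000 = 2.263×10^-5, so k_eq = 44190 N/m.
ω_n = √(k_eq/m) = √(44190/65.0) = 26.07 rad/s.
Critical damping c_c = 2√(k_eq·m) = 2√(44190 × 65.0) = 3390 N·s/m, so ζ = c/c_c = 1050/3390 = 0.3098.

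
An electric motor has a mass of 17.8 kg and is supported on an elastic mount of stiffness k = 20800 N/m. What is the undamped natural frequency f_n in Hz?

5.44 Hz

ω_n = √(k/m) = √(20800/17.8) = √1169 = 34.18 rad/s.
f_n = ω_n/(2π) = 34.18/6.283 = 5.441 Hz.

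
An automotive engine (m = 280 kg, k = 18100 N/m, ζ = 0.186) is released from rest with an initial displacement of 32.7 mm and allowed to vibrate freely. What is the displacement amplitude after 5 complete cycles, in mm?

0.0855 mm

Logarithmic decrement δ = 2πζ/√(1 − ζ²) = 2π × 0.1860/√(1 − 0.0346) = 1.189.
After n cycles, x_n/x₀ = e^(−nδ), so x_5 = 32.7 × e^(−5 × 1.189) = 32.7 × 0.002613 = 0.08545 mm.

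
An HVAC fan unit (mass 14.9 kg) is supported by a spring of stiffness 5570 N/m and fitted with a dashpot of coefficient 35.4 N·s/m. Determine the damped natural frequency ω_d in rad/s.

ω_n = √(k/m) = √(5570/14.9) = 19.33 rad/s.
Critical damping c_c = 2√(k·m) = 2√(5570 × 14.9) = 576.2 N·s/m, so ζ = c/c_c = 35.4/576.2 = 0.06144.
ω_d = ω_n√(1 − ζ²) = 19.33 × √(1 − 0.00377) = 19.30 rad/s.

19.3 rad/s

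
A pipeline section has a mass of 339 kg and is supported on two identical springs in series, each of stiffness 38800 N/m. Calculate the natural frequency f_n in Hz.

1.20 Hz

Series springs: 1/k_eq = 2/38800, so k_eq = 38800/2 = 19400 N/m.
ω_n = √(k_eq/m) = √(19400/339) = √57.23 = 7.565 rad/s.
f_n = ω_n/(2π) = 7.565/6.283 = 1.204 Hz.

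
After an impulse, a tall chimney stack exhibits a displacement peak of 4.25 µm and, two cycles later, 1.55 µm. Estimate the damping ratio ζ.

Logarithmic decrement δ = (1/n)·ln(x₀/x_n) = (1/2)·ln(4.25/1.55) = (1/2)·ln(2.742) = 0.5043.
ζ = δ/√(4π² + δ²) = 0.5043/√(39.48 + 0.254) = 0.5043/6.303 = 0.08001.

0.0800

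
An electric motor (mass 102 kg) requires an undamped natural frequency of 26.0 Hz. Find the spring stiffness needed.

2720000 N/m

ω_n = 2πf_n = 2π × 26.0 = 163.4 rad/s.
k = m·ω_n² = 102 × 163.4² = 102 × 26690 = 2722000 N/m.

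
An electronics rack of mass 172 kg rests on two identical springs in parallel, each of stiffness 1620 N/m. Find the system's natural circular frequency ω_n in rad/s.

Parallel springs add: k_eq = 2 × 1620 = 3240 N/m.
ω_n = √(k_eq/m) = √(3240/172) = √18.84 = 4.340 rad/s.

4.34 rad/s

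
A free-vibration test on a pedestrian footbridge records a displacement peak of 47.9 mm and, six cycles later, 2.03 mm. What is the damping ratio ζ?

0.0836

Logarithmic decrement δ = (1/n)·ln(x₀/x_n) = (1/6)·ln(47.9/2.03) = (1/6)·ln(23.60) = 0.5268.
ζ = δ/√(4π² + δ²) = 0.5268/√(39.48 + 0.278) = 0.5268/6.305 = 0.08356.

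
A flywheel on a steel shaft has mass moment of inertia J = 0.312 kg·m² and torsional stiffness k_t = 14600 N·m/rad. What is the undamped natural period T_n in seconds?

ω_n = √(k_t/J) = √(14600/0.312) = √46790 = 216.3 rad/s.
T_n = 2π/ω_n = 6.283/216.3 = 0.02905 s.

0.0290 s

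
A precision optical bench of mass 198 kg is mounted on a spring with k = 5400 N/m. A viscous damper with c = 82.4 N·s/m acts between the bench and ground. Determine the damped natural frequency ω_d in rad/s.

5.22 rad/s

ω_n = √(k/m) = √(5400/198) = 5.222 rad/s.
Critical damping c_c = 2√(k·m) = 2√(5400 × 198) = 2068 N·s/m, so ζ = c/c_c = 82.4/2068 = 0.03984.
ω_d = ω_n√(1 − ζ²) = 5.222 × √(1 − 0.00159) = 5.218 rad/s.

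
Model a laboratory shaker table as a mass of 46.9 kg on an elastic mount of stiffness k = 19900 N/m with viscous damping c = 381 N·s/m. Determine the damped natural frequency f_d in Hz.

ω_n = √(k/m) = √(19900/46.9) = 20.60 rad/s.
Critical damping c_c = 2√(k·m) = 2√(19900 × 46.9) = 1932 N·s/m, so ζ = c/c_c = 381/1932 = 0.1972.
ω_d = ω_n√(1 − ζ²) = 20.60 × √(1 − 0.0389) = 20.19 rad/s.
f_d = ω_d/(2π) = 3.214 Hz.

3.21 Hz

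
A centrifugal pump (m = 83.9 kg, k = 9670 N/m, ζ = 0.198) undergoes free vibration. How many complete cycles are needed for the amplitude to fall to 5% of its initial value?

Logarithmic decrement δ = 2πζ/√(1 − ζ²) = 2π × 0.1980/√(1 − 0.0392) = 1.269.
x_n/x₀ = e^(−nδ) ≤ 0.05; take ln: n ≥ ln(1/0.05)/δ = 2.996/1.269 = 2.360.
So 3 complete cycles are required.

3 cycles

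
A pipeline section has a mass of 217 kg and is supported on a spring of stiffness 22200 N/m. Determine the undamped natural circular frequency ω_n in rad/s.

ω_n = √(k/m) = √(22200/217) = √102.3 = 10.11 rad/s.

10.1 rad/s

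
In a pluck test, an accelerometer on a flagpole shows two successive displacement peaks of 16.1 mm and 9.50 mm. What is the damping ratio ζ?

Logarithmic decrement δ = (1/n)·ln(x₀/x_n) = (1/1)·ln(16.1/9.50) = (1/1)·ln(1.695) = 0.5275.
ζ = δ/√(4π² + δ²) = 0.5275/√(39.48 + 0.278) = 0.5275/6.305 = 0.08366.

0.0837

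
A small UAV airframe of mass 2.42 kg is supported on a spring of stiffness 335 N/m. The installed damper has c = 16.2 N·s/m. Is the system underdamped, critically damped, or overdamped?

c_c = 2√(k·m) = 56.95 N·s/m; ζ = c/c_c = 16.2/56.95 = 0.284.
Since ζ < 1 the system is underdamped.

underdamped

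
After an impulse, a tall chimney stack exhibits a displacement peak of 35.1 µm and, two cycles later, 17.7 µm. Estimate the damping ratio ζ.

0.0544

Logarithmic decrement δ = (1/n)·ln(x₀/x_n) = (1/2)·ln(35.1/17.7) = (1/2)·ln(1.983) = 0.3423.
ζ = δ/√(4π² + δ²) = 0.3423/√(39.48 + 0.117) = 0.3423/6.293 = 0.05440.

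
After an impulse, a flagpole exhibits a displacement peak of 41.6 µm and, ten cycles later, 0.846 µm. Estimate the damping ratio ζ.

0.0619

Logarithmic decrement δ = (1/n)·ln(x₀/x_n) = (1/10)·ln(41.6/0.846) = (1/10)·ln(49.17) = 0.3895.
ζ = δ/√(4π² + δ²) = 0.3895/√(39.48 + 0.152) = 0.3895/6.295 = 0.06188.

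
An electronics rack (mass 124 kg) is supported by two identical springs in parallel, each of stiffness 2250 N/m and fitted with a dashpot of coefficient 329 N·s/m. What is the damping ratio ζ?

0.220

Parallel springs add: k_eq = 2 × 2250 = 4500 N/m.
ω_n = √(k_eq/m) = √(4500/124) = 6.024 rad/s.
Critical damping c_c = 2√(k_eq·m) = 2√(4500 × 124) = 1494 N·s/m, so ζ = c/c_c = 329/1494 = 0.2202.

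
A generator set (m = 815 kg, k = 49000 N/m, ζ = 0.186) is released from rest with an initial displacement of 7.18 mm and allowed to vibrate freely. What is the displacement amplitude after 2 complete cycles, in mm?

Logarithmic decrement δ = 2πζ/√(1 − ζ²) = 2π × 0.1860/√(1 − 0.0346) = 1.189.
After n cycles, x_n/x₀ = e^(−nδ), so x_2 = 7.18 × e^(−2 × 1.189) = 7.18 × 0.09266 = 0.6653 mm.

0.665 mm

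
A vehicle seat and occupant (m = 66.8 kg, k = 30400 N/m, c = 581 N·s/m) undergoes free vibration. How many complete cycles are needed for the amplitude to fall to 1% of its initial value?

4 cycles

ζ = c/(2√(km)) = 581/(2√(30400 × 66.8)) = 581/2850 = 0.2039.
Logarithmic decrement δ = 2πζ/√(1 − ζ²) = 2π × 0.2039/√(1 − 0.0416) = 1.308.
x_n/x₀ = e^(−nδ) ≤ 0.01; take ln: n ≥ ln(1/0.01)/δ = 4.605/1.308 = 3.520.
So 4 complete cycles are required.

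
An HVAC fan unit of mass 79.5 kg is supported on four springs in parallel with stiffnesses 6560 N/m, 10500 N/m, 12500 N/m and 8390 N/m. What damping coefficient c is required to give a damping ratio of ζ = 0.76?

Parallel springs add: k_eq = 6560 + 10500 + 12500 + 8390 = 37950 N/m.
c_c = 2√(k_eq·m) = 2√(37950 × 79.5) = 3474 N·s/m.
c = ζ·c_c = 0.76 × 3474 = 2640 N·s/m.

2640 N·s/m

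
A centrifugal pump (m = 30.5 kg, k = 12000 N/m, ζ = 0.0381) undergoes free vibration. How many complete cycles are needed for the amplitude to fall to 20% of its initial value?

7 cycles

Logarithmic decrement δ = 2πζ/√(1 − ζ²) = 2π × 0.03810/√(1 − 0.00145) = 0.2396.
x_n/x₀ = e^(−nδ) ≤ 0.2; take ln: n ≥ ln(1/0.2)/δ = 1.609/0.2396 = 6.718.
So 7 complete cycles are required.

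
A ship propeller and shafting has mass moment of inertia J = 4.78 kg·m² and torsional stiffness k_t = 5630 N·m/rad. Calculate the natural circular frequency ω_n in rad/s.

34.3 rad/s

ω_n = √(k_t/J) = √(5630/4.78) = √1178 = 34.32 rad/s.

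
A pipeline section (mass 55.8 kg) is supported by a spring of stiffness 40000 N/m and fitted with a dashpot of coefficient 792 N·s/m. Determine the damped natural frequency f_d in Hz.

ω_n = √(k/m) = √(40000/55.8) = 26.77 rad/s.
Critical damping c_c = 2√(k·m) = 2√(40000 × 55.8) = 2988 N·s/m, so ζ = c/c_c = 792/2988 = 0.2651.
ω_d = ω_n√(1 − ζ²) = 26.77 × √(1 − 0.0703) = 25.82 rad/s.
f_d = ω_d/(2π) = 4.109 Hz.

4.11 Hz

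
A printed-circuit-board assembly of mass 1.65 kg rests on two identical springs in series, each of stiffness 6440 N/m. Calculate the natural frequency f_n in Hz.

Series springs: 1/k_eq = 2/6440, so k_eq = 6440/2 = 3220 N/m.
ω_n = √(k_eq/m) = √(3220/1.65) = √1952 = 44.18 rad/s.
f_n = ω_n/(2π) = 44.18/6.283 = 7.031 Hz.

7.03 Hz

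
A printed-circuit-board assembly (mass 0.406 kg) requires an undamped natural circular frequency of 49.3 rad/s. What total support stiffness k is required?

987 N/m

k = m·ω_n² = 0.406 × 49.30² = 0.406 × 2430 = 986.8 N/m.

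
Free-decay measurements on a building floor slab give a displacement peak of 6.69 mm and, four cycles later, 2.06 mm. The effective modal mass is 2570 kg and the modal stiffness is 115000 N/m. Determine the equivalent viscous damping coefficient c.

1610 N·s/m

Logarithmic decrement δ = (1/n)·ln(x₀/x_n) = (1/4)·ln(6.69/2.06) = (1/4)·ln(3.248) = 0.2945.
ζ = δ/√(4π² + δ²) = 0.2945/√(39.48 + 0.0867) = 0.2945/6.290 = 0.04682.
c = ζ · 2√(km) = 0.04682 × 2√(115000 × 2570) = 0.04682 × 34380 = 1610 N·s/m.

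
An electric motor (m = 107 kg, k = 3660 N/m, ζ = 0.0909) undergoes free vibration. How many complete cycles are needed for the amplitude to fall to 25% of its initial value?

Logarithmic decrement δ = 2πζ/√(1 − ζ²) = 2π × 0.09090/√(1 − 0.00826) = 0.5735.
x_n/x₀ = e^(−nδ) ≤ 0.25; take ln: n ≥ ln(1/0.25)/δ = 1.386/0.5735 = 2.417.
So 3 complete cycles are required.

3 cycles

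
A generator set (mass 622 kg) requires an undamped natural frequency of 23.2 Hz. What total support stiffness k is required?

13200000 N/m

ω_n = 2πf_n = 2π × 23.2 = 145.8 rad/s.
k = m·ω_n² = 622 × 145.8² = 622 × 21250 = 13220000 N/m.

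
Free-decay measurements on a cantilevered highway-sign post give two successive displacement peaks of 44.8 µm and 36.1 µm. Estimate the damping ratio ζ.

0.0343

Logarithmic decrement δ = (1/n)·ln(x₀/x_n) = (1/1)·ln(44.8/36.1) = (1/1)·ln(1.241) = 0.2159.
ζ = δ/√(4π² + δ²) = 0.2159/√(39.48 + 0.0466) = 0.2159/6.287 = 0.03434.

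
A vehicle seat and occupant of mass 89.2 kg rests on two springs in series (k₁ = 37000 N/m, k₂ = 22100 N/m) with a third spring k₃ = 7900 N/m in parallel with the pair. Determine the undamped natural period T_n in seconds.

Series pair: k_s = k₁k₂/(k₁+k₂) = (37000)(22100)/(37000 + 22100) = 13840 N/m. In parallel with k₃: k_eq = 13840 + 7900 = 21740 N/m.
ω_n = √(k_eq/m) = √(21740/89.2) = √243.7 = 15.61 rad/s.
T_n = 2π/ω_n = 6.283/15.61 = 0.4025 s.

0.403 s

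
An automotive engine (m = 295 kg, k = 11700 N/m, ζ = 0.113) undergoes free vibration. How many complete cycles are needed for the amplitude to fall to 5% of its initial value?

5 cycles

Logarithmic decrement δ = 2πζ/√(1 − ζ²) = 2π × 0.1130/√(1 − 0.0128) = 0.7146.
x_n/x₀ = e^(−nδ) ≤ 0.05; take ln: n ≥ ln(1/0.05)/δ = 2.996/0.7146 = 4.192.
So 5 complete cycles are required.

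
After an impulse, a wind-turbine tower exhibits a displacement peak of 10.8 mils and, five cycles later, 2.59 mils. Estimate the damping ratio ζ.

0.0454

Logarithmic decrement δ = (1/n)·ln(x₀/x_n) = (1/5)·ln(10.8/2.59) = (1/5)·ln(4.170) = 0.2856.
ζ = δ/√(4π² + δ²) = 0.2856/√(39.48 + 0.0816) = 0.2856/6.290 = 0.04540.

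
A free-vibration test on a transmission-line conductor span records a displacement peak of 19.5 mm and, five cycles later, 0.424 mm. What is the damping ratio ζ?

Logarithmic decrement δ = (1/n)·ln(x₀/x_n) = (1/5)·ln(19.5/0.424) = (1/5)·ln(45.99) = 0.7657.
ζ = δ/√(4π² + δ²) = 0.7657/√(39.48 + 0.586) = 0.7657/6.330 = 0.1210.

0.121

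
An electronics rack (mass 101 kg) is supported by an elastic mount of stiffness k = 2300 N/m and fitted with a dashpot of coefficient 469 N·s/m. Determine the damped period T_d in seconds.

ω_n = √(k/m) = √(2300/101) = 4.772 rad/s.
Critical damping c_c = 2√(k·m) = 2√(2300 × 101) = 964.0 N·s/m, so ζ = c/c_c = 469/964.0 = 0.4865.
ω_d = ω_n√(1 − ζ²) = 4.772 × √(1 − 0.237) = 4.169 rad/s.
T_d = 2π/ω_d = 1.507 s.

1.51 s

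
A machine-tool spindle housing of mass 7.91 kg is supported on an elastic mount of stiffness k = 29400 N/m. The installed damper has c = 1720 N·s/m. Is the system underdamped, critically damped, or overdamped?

c_c = 2√(k·m) = 964.5 N·s/m; ζ = c/c_c = 1720/964.5 = 1.78.
Since ζ > 1 the system is overdamped.

overdamped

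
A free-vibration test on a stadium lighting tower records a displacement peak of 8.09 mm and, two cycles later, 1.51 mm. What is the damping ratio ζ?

Logarithmic decrement δ = (1/n)·ln(x₀/x_n) = (1/2)·ln(8.09/1.51) = (1/2)·ln(5.358) = 0.8393.
ζ = δ/√(4π² + δ²) = 0.8393/√(39.48 + 0.704) = 0.8393/6.339 = 0.1324.

0.132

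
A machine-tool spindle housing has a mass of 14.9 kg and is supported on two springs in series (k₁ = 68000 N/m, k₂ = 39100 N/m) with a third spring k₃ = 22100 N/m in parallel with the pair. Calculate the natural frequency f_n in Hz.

Series pair: k_s = k₁k₂/(k₁+k₂) = (68000)(39100)/(68000 + 39100) = 24830 N/m. In parallel with k₃: k_eq = 24830 + 22100 = 46930 N/m.
ω_n = √(k_eq/m) = √(46930/14.9) = √3149 = 56.12 rad/s.
f_n = ω_n/(2π) = 56.12/6.283 = 8.932 Hz.

8.93 Hz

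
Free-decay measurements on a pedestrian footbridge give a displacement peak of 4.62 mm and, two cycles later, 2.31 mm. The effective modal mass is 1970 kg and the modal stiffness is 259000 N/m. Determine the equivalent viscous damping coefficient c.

Logarithmic decrement δ = (1/n)·ln(x₀/x_n) = (1/2)·ln(4.62/2.31) = (1/2)·ln(2.000) = 0.3466.
ζ = δ/√(4π² + δ²) = 0.3466/√(39.48 + 0.120) = 0.3466/6.293 = 0.05508.
c = ζ · 2√(km) = 0.05508 × 2√(259000 × 1970) = 0.05508 × 45180 = 2488 N·s/m.

2490 N·s/m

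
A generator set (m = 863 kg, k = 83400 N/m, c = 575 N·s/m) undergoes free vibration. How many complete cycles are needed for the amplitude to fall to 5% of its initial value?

ζ = c/(2√(km)) = 575/(2√(83400 × 863)) = 575/16970 = 0.03389.
Logarithmic decrement δ = 2πζ/√(1 − ζ²) = 2π × 0.03389/√(1 − 0.00115) = 0.2130.
x_n/x₀ = e^(−nδ) ≤ 0.05; take ln: n ≥ ln(1/0.05)/δ = 2.996/0.2130 = 14.06.
So 15 complete cycles are required.

15 cycles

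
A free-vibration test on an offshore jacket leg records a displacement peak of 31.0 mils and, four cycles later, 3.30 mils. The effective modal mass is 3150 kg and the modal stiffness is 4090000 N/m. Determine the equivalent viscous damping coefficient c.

Logarithmic decrement δ = (1/n)·ln(x₀/x_n) = (1/4)·ln(31.0/3.30) = (1/4)·ln(9.394) = 0.5600.
ζ = δ/√(4π² + δ²) = 0.5600/√(39.48 + 0.314) = 0.5600/6.308 = 0.08878.
c = ζ · 2√(km) = 0.08878 × 2√(4090000 × 3150) = 0.08878 × 227000 = 20150 N·s/m.

20200 N·s/m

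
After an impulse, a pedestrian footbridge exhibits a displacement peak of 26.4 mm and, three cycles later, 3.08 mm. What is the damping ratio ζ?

0.113

Logarithmic decrement δ = (1/n)·ln(x₀/x_n) = (1/3)·ln(26.4/3.08) = (1/3)·ln(8.571) = 0.7161.
ζ = δ/√(4π² + δ²) = 0.7161/√(39.48 + 0.513) = 0.7161/6.324 = 0.1132.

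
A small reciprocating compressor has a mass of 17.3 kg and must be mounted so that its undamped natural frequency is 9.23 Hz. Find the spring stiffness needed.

ω_n = 2πf_n = 2π × 9.23 = 57.99 rad/s.
k = m·ω_n² = 17.3 × 57.99² = 17.3 × 3363 = 58180 N/m.

58200 N/m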